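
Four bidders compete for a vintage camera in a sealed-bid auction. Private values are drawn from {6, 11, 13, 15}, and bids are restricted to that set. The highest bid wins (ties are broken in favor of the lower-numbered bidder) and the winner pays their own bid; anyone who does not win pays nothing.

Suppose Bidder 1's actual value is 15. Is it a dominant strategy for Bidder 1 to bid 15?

No

Consider the case where Bidder 2 bids 6, Bidder 3 bids 6 and Bidder 4 bids 6.
Truthful bid 15: wins, pays 15, utility 15 - 15 = 0.
Bid 6 instead: wins, pays 6, utility 15 - 6 = 9.
Since 9 > 0, bidding 6 is strictly better here, so truthful bidding is not dominant.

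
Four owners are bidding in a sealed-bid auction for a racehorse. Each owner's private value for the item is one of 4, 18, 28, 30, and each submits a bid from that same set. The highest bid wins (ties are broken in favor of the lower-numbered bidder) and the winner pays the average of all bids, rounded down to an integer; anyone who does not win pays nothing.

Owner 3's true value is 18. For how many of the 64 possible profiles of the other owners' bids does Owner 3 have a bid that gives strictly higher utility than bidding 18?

9

Others bid (4, 4, 28): truth gives 0; bid 28 gives 2 > 0. Violating.
Others bid (4, 4, 30): truth gives 0; bid 30 gives 1 > 0. Violating.
Others bid (4, 18, 4): truth gives 0; bid 28 gives 5 > 0. Violating.
Others bid (4, 18, 18): truth gives 0; bid 28 gives 1 > 0. Violating.
Others bid (4, 4, 4): truth gives 11; no alternative beats it.
Others bid (4, 4, 18): truth gives 7; no alternative beats it.
(Checking all 64 profiles: 9 have a profitable deviation, 55 do not.)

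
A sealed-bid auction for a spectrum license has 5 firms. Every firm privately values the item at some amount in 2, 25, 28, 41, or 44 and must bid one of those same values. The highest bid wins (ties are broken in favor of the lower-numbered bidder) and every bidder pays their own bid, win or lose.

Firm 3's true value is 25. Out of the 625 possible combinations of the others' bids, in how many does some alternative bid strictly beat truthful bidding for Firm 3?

Others bid (2, 2, 2, 28): truth gives -25; bid 2 gives -2 > -25. Violating.
Others bid (2, 2, 2, 41): truth gives -25; bid 2 gives -2 > -25. Violating.
Others bid (2, 2, 2, 44): truth gives -25; bid 2 gives -2 > -25. Violating.
Others bid (2, 2, 25, 28): truth gives -25; bid 2 gives -2 > -25. Violating.
Others bid (2, 2, 2, 2): truth gives 0; no alternative beats it.
Others bid (2, 2, 2, 25): truth gives 0; no alternative beats it.
(Checking all 625 profiles: 621 have a profitable deviation, 4 do not.)

621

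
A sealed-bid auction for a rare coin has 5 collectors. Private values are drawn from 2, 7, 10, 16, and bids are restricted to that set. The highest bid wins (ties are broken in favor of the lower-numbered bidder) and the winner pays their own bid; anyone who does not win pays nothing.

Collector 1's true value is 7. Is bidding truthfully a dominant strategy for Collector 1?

Consider the case where Collector 2 bids 2, Collector 3 bids 2, Collector 4 bids 2 and Collector 5 bids 2.
Truthful bid 7: wins, pays 7, utility 7 - 7 = 0.
Bid 2 instead: wins, pays 2, utility 7 - 2 = 5.
Since 5 > 0, bidding 2 is strictly better here, so truthful bidding is not dominant.

No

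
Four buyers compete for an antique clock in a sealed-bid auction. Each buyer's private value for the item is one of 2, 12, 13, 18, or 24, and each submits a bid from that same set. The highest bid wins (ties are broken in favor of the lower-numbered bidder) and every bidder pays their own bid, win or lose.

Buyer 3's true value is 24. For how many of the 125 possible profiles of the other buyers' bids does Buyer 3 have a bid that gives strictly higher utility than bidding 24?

Others bid (2, 2, 2): truth gives 0; bid 12 gives 12 > 0. Violating.
Others bid (2, 2, 12): truth gives 0; bid 12 gives 12 > 0. Violating.
Others bid (2, 2, 13): truth gives 0; bid 13 gives 11 > 0. Violating.
Others bid (2, 2, 18): truth gives 0; bid 18 gives 6 > 0. Violating.
Others bid (2, 2, 24): truth gives 0; no alternative beats it.
Others bid (2, 12, 24): truth gives 0; no alternative beats it.
(Checking all 125 profiles: 81 have a profitable deviation, 44 do not.)

81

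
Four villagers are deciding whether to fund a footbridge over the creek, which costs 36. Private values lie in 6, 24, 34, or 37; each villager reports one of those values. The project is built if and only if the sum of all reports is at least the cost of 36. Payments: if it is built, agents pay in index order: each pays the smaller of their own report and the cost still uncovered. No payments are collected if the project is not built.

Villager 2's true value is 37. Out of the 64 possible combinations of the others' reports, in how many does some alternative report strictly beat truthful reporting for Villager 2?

Others report (6, 6, 6): truth gives 7; report 24 gives 13 > 7. Violating.
Others report (6, 6, 24): truth gives 7; report 6 gives 31 > 7. Violating.
Others report (6, 6, 34): truth gives 7; report 6 gives 31 > 7. Violating.
Others report (6, 6, 37): truth gives 7; report 6 gives 31 > 7. Violating.
Others report (34, 6, 6): truth gives 35; no alternative beats it.
Others report (34, 6, 24): truth gives 35; no alternative beats it.
(Checking all 64 profiles: 32 have a profitable deviation, 32 do not.)

32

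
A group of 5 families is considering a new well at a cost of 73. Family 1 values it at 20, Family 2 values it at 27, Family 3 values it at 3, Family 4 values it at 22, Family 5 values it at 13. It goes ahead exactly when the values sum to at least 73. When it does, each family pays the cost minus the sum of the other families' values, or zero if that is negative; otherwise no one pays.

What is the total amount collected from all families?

Total value 85 ≥ cost 73, so it is built.
Family 1: others sum to 65; max(0, 73 - 65) = 8.
Family 2: others sum to 58; max(0, 73 - 58) = 15.
Family 3: others sum to 82; max(0, 73 - 82) = 0.
Family 4: others sum to 63; max(0, 73 - 63) = 10.
Family 5: others sum to 72; max(0, 73 - 72) = 1.
Total collected = 8 + 15 + 0 + 10 + 1 = 34.

34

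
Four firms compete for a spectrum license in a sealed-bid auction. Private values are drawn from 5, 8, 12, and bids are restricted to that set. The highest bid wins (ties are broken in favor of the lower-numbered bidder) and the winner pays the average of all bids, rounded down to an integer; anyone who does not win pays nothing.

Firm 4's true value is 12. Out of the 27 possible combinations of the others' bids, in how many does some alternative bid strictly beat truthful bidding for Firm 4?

1

Others bid (5, 5, 5): truth gives 6; bid 8 gives 7 > 6. Violating.
Others bid (5, 5, 8): truth gives 5; no alternative beats it.
Others bid (5, 5, 12): truth gives 0; no alternative beats it.
(Checking all 27 profiles: 1 has a profitable deviation, 26 do not.)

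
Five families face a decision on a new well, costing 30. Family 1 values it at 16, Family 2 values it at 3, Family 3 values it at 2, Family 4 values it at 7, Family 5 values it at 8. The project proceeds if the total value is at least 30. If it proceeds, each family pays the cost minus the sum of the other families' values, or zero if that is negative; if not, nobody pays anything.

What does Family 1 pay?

10

Total value 36 ≥ cost 30, so the project is built.
The other families' values sum to 20.
Cost minus that sum is 30 - 20 = 10.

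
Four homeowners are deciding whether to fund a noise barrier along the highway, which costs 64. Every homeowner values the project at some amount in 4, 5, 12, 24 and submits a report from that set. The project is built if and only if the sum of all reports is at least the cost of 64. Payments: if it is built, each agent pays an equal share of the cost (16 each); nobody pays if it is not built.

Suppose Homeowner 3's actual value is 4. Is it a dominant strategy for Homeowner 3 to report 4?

Yes

Check each profile of the others' reports and compare truth against every alternative report.
Others report (12, 24, 24): truth gives -12, best alternative gives -12.
Others report (24, 12, 24): truth gives -12, best alternative gives -12.
Others report (24, 24, 12): truth gives -12, best alternative gives -12.
Others report (24, 24, 24): truth gives -12, best alternative gives -12.
Others report (4, 4, 4): truth gives 0, best alternative gives 0.
Others report (4, 4, 5): truth gives 0, best alternative gives 0.
(Remaining 58 profiles checked similarly; truth is weakly best in each.)
In every case the truthful report is at least as good as any alternative, so it is a dominant strategy.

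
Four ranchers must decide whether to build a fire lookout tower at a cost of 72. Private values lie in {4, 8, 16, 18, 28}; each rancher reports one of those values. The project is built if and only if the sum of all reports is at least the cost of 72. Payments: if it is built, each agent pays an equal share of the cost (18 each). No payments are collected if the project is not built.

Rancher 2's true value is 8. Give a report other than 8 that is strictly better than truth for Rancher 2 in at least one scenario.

4

Suppose Rancher 1 reports 8, Rancher 3 reports 28 and Rancher 4 reports 28.
Report 8: project built, pays 18, utility 8 - 18 = -10.
Report 4: project not built, utility 0.
So reporting 4 beats truth here (0 > -10).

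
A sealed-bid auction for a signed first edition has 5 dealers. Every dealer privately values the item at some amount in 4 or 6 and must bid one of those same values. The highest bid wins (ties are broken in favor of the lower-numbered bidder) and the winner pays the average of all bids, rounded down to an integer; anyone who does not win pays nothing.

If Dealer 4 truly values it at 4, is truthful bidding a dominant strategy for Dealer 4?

Yes

Check each profile of the others' bids and compare truth against every alternative bid.
Others bid (4, 4, 4, 4): truth gives 0, best alternative gives 0.
Others bid (4, 4, 4, 6): truth gives 0, best alternative gives 0.
Others bid (4, 4, 6, 4): truth gives 0, best alternative gives 0.
Others bid (4, 4, 6, 6): truth gives 0, best alternative gives 0.
Others bid (4, 6, 4, 4): truth gives 0, best alternative gives 0.
Others bid (4, 6, 4, 6): truth gives 0, best alternative gives 0.
(Remaining 10 profiles checked similarly; truth is weakly best in each.)
In every case the truthful bid is at least as good as any alternative, so it is a dominant strategy.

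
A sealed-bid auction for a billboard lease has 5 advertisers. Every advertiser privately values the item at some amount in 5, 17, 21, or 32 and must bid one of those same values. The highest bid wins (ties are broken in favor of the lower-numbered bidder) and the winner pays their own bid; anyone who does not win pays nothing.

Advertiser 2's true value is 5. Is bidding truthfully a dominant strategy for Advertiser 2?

Yes

Check each profile of the others' bids and compare truth against every alternative bid.
Others bid (5, 5, 5, 5): truth gives 0, best alternative gives -12.
Others bid (5, 5, 5, 17): truth gives 0, best alternative gives -12.
Others bid (5, 5, 17, 5): truth gives 0, best alternative gives -12.
Others bid (5, 5, 17, 17): truth gives 0, best alternative gives -12.
Others bid (5, 17, 5, 5): truth gives 0, best alternative gives -12.
Others bid (5, 17, 5, 17): truth gives 0, best alternative gives -12.
(Remaining 250 profiles checked similarly; truth is weakly best in each.)
In every case the truthful bid is at least as good as any alternative, so it is a dominant strategy.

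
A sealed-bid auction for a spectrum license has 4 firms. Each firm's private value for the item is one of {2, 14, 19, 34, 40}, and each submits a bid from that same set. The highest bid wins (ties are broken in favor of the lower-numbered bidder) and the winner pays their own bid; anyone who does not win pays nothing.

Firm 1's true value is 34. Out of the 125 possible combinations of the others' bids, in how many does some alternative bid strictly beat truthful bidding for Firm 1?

27

Others bid (2, 2, 2): truth gives 0; bid 2 gives 32 > 0. Violating.
Others bid (2, 2, 14): truth gives 0; bid 14 gives 20 > 0. Violating.
Others bid (2, 2, 19): truth gives 0; bid 19 gives 15 > 0. Violating.
Others bid (2, 14, 2): truth gives 0; bid 14 gives 20 > 0. Violating.
Others bid (2, 2, 34): truth gives 0; no alternative beats it.
Others bid (2, 2, 40): truth gives 0; no alternative beats it.
(Checking all 125 profiles: 27 have a profitable deviation, 98 do not.)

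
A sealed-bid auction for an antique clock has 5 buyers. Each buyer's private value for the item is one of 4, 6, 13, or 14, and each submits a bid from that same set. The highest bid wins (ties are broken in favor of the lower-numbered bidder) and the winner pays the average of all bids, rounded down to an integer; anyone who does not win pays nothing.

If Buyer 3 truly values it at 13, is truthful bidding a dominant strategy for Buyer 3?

No

Consider the case where Buyer 1 bids 4, Buyer 2 bids 4, Buyer 4 bids 4 and Buyer 5 bids 4.
Truthful bid 13: wins, pays 5, utility 13 - 5 = 8.
Bid 6 instead: wins, pays 4, utility 13 - 4 = 9.
Since 9 > 8, bidding 6 is strictly better here, so truthful bidding is not dominant.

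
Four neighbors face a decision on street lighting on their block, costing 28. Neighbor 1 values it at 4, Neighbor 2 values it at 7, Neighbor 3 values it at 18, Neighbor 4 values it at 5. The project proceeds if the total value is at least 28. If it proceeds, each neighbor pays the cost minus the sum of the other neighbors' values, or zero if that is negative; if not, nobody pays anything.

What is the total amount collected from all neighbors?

Total value 34 ≥ cost 28, so it is built.
Neighbor 1: others sum to 30; max(0, 28 - 30) = 0.
Neighbor 2: others sum to 27; max(0, 28 - 27) = 1.
Neighbor 3: others sum to 16; max(0, 28 - 16) = 12.
Neighbor 4: others sum to 29; max(0, 28 - 29) = 0.
Total collected = 0 + 1 + 12 + 0 = 13.

13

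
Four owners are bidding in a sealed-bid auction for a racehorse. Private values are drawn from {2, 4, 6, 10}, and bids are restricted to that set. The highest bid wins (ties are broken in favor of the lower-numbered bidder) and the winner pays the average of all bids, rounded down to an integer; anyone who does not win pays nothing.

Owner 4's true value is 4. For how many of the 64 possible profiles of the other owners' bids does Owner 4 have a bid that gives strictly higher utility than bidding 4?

3

Others bid (2, 2, 4): truth gives 0; bid 6 gives 1 > 0. Violating.
Others bid (2, 4, 2): truth gives 0; bid 6 gives 1 > 0. Violating.
Others bid (4, 2, 2): truth gives 0; bid 6 gives 1 > 0. Violating.
Others bid (2, 2, 2): truth gives 2; no alternative beats it.
Others bid (2, 2, 6): truth gives 0; no alternative beats it.
(Checking all 64 profiles: 3 have a profitable deviation, 61 do not.)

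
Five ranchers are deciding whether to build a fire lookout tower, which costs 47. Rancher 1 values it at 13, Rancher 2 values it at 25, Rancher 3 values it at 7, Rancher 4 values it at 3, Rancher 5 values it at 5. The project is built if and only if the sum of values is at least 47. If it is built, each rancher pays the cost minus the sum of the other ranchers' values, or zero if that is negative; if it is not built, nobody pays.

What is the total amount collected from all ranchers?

Total value 53 ≥ cost 47, so it is built.
Rancher 1: others sum to 40; max(0, 47 - 40) = 7.
Rancher 2: others sum to 28; max(0, 47 - 28) = 19.
Rancher 3: others sum to 46; max(0, 47 - 46) = 1.
Rancher 4: others sum to 50; max(0, 47 - 50) = 0.
Rancher 5: others sum to 48; max(0, 47 - 48) = 0.
Total collected = 7 + 19 + 1 + 0 + 0 = 27.

27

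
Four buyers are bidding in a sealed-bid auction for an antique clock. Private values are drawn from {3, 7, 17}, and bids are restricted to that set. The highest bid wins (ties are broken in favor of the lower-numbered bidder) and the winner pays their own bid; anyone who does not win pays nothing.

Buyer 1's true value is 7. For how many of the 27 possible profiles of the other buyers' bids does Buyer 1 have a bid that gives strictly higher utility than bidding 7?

Others bid (3, 3, 3): truth gives 0; bid 3 gives 4 > 0. Violating.
Others bid (3, 3, 7): truth gives 0; no alternative beats it.
Others bid (3, 3, 17): truth gives 0; no alternative beats it.
(Checking all 27 profiles: 1 has a profitable deviation, 26 do not.)

1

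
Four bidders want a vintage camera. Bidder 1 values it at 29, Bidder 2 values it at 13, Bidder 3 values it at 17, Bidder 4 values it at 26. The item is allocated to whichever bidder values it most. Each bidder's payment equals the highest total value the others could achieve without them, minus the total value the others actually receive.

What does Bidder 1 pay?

Bidder 1 has the highest value and receives the item.
Without Bidder 1, the item would go to the next-highest value, 26, so the others could achieve 26.
With Bidder 1 present and winning, the others receive nothing, so their total is 0.
Payment = 26 - 0 = 26.

26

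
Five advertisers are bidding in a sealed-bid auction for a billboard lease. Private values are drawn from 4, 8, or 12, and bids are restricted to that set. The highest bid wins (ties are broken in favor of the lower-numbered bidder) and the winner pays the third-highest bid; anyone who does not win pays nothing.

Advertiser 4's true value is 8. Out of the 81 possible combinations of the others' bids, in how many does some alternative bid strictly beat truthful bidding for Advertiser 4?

4

Others bid (4, 4, 4, 12): truth gives 0; bid 12 gives 4 > 0. Violating.
Others bid (4, 4, 8, 4): truth gives 0; bid 12 gives 4 > 0. Violating.
Others bid (4, 8, 4, 4): truth gives 0; bid 12 gives 4 > 0. Violating.
Others bid (8, 4, 4, 4): truth gives 0; bid 12 gives 4 > 0. Violating.
Others bid (4, 4, 4, 4): truth gives 4; no alternative beats it.
Others bid (4, 4, 4, 8): truth gives 4; no alternative beats it.
(Checking all 81 profiles: 4 have a profitable deviation, 77 do not.)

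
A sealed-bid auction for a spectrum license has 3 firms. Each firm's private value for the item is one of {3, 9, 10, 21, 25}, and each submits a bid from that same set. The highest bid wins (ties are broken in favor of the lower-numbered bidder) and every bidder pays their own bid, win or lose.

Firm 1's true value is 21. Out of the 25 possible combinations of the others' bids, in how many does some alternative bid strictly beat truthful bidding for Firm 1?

Others bid (3, 3): truth gives 0; bid 3 gives 18 > 0. Violating.
Others bid (3, 9): truth gives 0; bid 9 gives 12 > 0. Violating.
Others bid (3, 10): truth gives 0; bid 10 gives 11 > 0. Violating.
Others bid (3, 25): truth gives -21; bid 3 gives -3 > -21. Violating.
Others bid (3, 21): truth gives 0; no alternative beats it.
Others bid (9, 21): truth gives 0; no alternative beats it.
(Checking all 25 profiles: 18 have a profitable deviation, 7 do not.)

18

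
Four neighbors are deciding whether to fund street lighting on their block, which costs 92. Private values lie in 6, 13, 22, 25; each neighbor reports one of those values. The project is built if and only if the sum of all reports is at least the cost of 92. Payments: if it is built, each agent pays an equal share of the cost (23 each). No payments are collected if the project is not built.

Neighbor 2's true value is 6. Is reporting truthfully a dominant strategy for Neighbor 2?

Check each profile of the others' reports and compare truth against every alternative report.
Others report (6, 6, 6): truth gives 0, best alternative gives 0.
Others report (6, 6, 13): truth gives 0, best alternative gives 0.
Others report (6, 6, 22): truth gives 0, best alternative gives 0.
Others report (6, 6, 25): truth gives 0, best alternative gives 0.
Others report (6, 13, 6): truth gives 0, best alternative gives 0.
Others report (6, 13, 13): truth gives 0, best alternative gives 0.
(Remaining 58 profiles checked similarly; truth is weakly best in each.)
In every case the truthful report is at least as good as any alternative, so it is a dominant strategy.

Yes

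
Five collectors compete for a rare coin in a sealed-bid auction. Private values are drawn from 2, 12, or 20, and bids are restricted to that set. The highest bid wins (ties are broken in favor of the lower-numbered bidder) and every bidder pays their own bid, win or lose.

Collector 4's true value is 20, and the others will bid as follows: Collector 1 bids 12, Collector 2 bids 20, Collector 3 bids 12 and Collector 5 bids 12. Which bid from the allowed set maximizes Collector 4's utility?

2

Bid 2: loses but pays 2, utility -2.
Bid 12: loses but pays 12, utility -12.
Bid 20: loses but pays 20, utility -20.
The best choice is 2 with utility -2.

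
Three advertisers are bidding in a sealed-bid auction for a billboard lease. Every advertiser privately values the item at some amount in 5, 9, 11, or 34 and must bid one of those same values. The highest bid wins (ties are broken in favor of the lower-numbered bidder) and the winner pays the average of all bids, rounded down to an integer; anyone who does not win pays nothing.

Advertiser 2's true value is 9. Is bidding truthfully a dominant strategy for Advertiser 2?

No

Consider the case where Advertiser 1 bids 9 and Advertiser 3 bids 5.
Truthful bid 9: loses, pays 0, utility 0.
Bid 11 instead: wins, pays 8, utility 9 - 8 = 1.
Since 1 > 0, bidding 11 is strictly better here, so truthful bidding is not dominant.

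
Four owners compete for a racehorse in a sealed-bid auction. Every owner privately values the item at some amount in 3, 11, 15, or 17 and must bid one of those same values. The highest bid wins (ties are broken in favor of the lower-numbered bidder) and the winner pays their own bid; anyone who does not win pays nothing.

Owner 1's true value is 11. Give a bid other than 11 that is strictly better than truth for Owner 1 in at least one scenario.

Suppose Owner 2 bids 3, Owner 3 bids 3 and Owner 4 bids 3.
Bid 11: wins, pays 11, utility 11 - 11 = 0.
Bid 3: wins, pays 3, utility 11 - 3 = 8.
So bidding 3 beats truth here (8 > 0).

3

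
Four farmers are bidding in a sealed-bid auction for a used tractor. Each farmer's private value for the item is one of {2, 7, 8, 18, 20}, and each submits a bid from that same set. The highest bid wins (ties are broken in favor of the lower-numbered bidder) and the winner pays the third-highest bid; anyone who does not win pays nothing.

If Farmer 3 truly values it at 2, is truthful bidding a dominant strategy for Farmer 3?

Check each profile of the others' bids and compare truth against every alternative bid.
Others bid (2, 2, 2): truth gives 0, best alternative gives 0.
Others bid (2, 2, 7): truth gives 0, best alternative gives 0.
Others bid (2, 2, 8): truth gives 0, best alternative gives 0.
Others bid (2, 2, 18): truth gives 0, best alternative gives 0.
Others bid (2, 2, 20): truth gives 0, best alternative gives 0.
Others bid (2, 7, 2): truth gives 0, best alternative gives 0.
(Remaining 119 profiles checked similarly; truth is weakly best in each.)
In every case the truthful bid is at least as good as any alternative, so it is a dominant strategy.

Yes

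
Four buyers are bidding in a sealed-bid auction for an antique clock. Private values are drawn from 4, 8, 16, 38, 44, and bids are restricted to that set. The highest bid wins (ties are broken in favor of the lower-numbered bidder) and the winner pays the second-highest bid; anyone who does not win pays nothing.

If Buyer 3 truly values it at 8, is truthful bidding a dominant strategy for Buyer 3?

Yes

Check each profile of the others' bids and compare truth against every alternative bid.
Others bid (4, 4, 4): truth gives 4, best alternative gives 4.
Others bid (4, 4, 8): truth gives 0, best alternative gives 0.
Others bid (4, 4, 16): truth gives 0, best alternative gives 0.
Others bid (4, 4, 38): truth gives 0, best alternative gives 0.
Others bid (4, 4, 44): truth gives 0, best alternative gives 0.
Others bid (4, 8, 4): truth gives 0, best alternative gives 0.
(Remaining 119 profiles checked similarly; truth is weakly best in each.)
In every case the truthful bid is at least as good as any alternative, so it is a dominant strategy.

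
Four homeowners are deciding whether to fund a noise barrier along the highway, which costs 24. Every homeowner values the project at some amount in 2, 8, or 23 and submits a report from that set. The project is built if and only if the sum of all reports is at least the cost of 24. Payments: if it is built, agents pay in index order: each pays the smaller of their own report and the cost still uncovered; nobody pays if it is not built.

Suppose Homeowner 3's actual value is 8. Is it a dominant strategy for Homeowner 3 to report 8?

No

Consider the case where Homeowner 1 reports 2, Homeowner 2 reports 2 and Homeowner 4 reports 23.
Truthful report 8: project built, pays 8, utility 8 - 8 = 0.
Report 2 instead: project built, pays 2, utility 8 - 2 = 6.
Since 6 > 0, reporting 2 is strictly better here, so truthful reporting is not dominant.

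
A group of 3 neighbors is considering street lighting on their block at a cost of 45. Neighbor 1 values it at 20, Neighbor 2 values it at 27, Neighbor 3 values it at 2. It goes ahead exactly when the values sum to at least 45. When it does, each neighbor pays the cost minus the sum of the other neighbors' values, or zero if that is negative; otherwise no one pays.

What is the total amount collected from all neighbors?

Total value 49 ≥ cost 45, so it is built.
Neighbor 1: others sum to 29; max(0, 45 - 29) = 16.
Neighbor 2: others sum to 22; max(0, 45 - 22) = 23.
Neighbor 3: others sum to 47; max(0, 45 - 47) = 0.
Total collected = 16 + 23 + 0 = 39.

39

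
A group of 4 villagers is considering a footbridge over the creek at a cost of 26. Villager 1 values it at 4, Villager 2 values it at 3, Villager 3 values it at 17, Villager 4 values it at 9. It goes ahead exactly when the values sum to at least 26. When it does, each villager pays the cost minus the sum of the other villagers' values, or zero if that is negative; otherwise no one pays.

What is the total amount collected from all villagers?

12

Total value 33 ≥ cost 26, so it is built.
Villager 1: others sum to 29; max(0, 26 - 29) = 0.
Villager 2: others sum to 30; max(0, 26 - 30) = 0.
Villager 3: others sum to 16; max(0, 26 - 16) = 10.
Villager 4: others sum to 24; max(0, 26 - 24) = 2.
Total collected = 0 + 0 + 10 + 2 = 12.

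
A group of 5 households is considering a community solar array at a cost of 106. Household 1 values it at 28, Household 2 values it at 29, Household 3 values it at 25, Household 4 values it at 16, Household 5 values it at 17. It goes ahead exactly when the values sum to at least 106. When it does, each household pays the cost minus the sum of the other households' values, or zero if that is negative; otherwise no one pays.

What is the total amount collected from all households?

70

Total value 115 ≥ cost 106, so it is built.
Household 1: others sum to 87; max(0, 106 - 87) = 19.
Household 2: others sum to 86; max(0, 106 - 86) = 20.
Household 3: others sum to 90; max(0, 106 - 90) = 16.
Household 4: others sum to 99; max(0, 106 - 99) = 7.
Household 5: others sum to 98; max(0, 106 - 98) = 8.
Total collected = 19 + 20 + 16 + 7 + 8 = 70.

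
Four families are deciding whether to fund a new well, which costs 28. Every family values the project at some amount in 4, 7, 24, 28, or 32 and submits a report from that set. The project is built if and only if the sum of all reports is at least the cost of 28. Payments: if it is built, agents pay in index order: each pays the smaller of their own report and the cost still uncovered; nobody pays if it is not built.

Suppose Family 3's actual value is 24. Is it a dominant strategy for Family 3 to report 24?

Consider the case where Family 1 reports 4, Family 2 reports 4 and Family 4 reports 24.
Truthful report 24: project built, pays 20, utility 24 - 20 = 4.
Report 4 instead: project built, pays 4, utility 24 - 4 = 20.
Since 20 > 4, reporting 4 is strictly better here, so truthful reporting is not dominant.

No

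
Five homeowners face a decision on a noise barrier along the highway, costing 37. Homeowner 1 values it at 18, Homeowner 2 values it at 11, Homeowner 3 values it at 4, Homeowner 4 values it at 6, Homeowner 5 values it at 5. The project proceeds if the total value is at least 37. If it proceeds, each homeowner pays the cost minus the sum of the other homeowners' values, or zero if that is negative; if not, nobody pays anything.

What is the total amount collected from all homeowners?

Total value 44 ≥ cost 37, so it is built.
Homeowner 1: others sum to 26; max(0, 37 - 26) = 11.
Homeowner 2: others sum to 33; max(0, 37 - 33) = 4.
Homeowner 3: others sum to 40; max(0, 37 - 40) = 0.
Homeowner 4: others sum to 38; max(0, 37 - 38) = 0.
Homeowner 5: others sum to 39; max(0, 37 - 39) = 0.
Total collected = 11 + 4 + 0 + 0 + 0 = 15.

15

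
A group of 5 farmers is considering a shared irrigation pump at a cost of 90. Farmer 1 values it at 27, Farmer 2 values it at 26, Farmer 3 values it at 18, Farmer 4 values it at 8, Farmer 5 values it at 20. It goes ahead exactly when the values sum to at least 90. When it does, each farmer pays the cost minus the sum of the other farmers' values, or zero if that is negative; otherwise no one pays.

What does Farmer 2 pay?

17

Total value 99 ≥ cost 90, so the project is built.
The other farmers' values sum to 73.
Cost minus that sum is 90 - 73 = 17.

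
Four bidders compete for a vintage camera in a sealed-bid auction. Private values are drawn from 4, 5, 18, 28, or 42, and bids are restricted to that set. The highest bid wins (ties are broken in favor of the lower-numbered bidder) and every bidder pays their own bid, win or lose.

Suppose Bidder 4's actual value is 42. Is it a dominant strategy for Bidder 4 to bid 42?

No

Consider the case where Bidder 1 bids 4, Bidder 2 bids 4 and Bidder 3 bids 4.
Truthful bid 42: wins, pays 42, utility 42 - 42 = 0.
Bid 5 instead: wins, pays 5, utility 42 - 5 = 37.
Since 37 > 0, bidding 5 is strictly better here, so truthful bidding is not dominant.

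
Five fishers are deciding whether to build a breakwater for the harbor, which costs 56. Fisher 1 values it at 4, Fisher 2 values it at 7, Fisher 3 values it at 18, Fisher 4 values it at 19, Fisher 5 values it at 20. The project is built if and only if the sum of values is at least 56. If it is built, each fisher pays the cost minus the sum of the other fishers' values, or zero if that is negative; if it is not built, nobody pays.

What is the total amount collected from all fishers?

21

Total value 68 ≥ cost 56, so it is built.
Fisher 1: others sum to 64; max(0, 56 - 64) = 0.
Fisher 2: others sum to 61; max(0, 56 - 61) = 0.
Fisher 3: others sum to 50; max(0, 56 - 50) = 6.
Fisher 4: others sum to 49; max(0, 56 - 49) = 7.
Fisher 5: others sum to 48; max(0, 56 - 48) = 8.
Total collected = 0 + 0 + 6 + 7 + 8 = 21.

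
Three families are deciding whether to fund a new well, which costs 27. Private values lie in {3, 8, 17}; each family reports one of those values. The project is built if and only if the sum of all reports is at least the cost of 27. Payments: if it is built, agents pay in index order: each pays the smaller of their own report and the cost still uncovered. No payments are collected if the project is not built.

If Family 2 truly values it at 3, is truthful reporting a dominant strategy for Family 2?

Check each profile of the others' reports and compare truth against every alternative report.
Others report (3, 17): truth gives 0, best alternative gives -5.
Others report (8, 17): truth gives 0, best alternative gives -5.
Others report (17, 3): truth gives 0, best alternative gives -5.
Others report (17, 8): truth gives 0, best alternative gives -5.
Others report (17, 17): truth gives 0, best alternative gives -5.
Others report (3, 3): truth gives 0, best alternative gives 0.
(Remaining 3 profiles checked similarly; truth is weakly best in each.)
In every case the truthful report is at least as good as any alternative, so it is a dominant strategy.

Yes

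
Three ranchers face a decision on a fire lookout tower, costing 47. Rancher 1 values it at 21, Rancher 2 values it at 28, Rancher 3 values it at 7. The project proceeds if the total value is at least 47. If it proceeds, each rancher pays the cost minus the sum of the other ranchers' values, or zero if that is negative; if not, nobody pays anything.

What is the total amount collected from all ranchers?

Total value 56 ≥ cost 47, so it is built.
Rancher 1: others sum to 35; max(0, 47 - 35) = 12.
Rancher 2: others sum to 28; max(0, 47 - 28) = 19.
Rancher 3: others sum to 49; max(0, 47 - 49) = 0.
Total collected = 12 + 19 + 0 = 31.

31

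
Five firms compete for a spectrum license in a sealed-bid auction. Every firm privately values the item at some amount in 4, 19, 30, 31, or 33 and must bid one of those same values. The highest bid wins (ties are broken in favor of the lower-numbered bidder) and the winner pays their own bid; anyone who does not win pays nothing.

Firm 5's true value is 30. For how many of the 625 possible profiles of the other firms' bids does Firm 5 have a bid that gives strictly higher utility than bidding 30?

1

Others bid (4, 4, 4, 4): truth gives 0; bid 19 gives 11 > 0. Violating.
Others bid (4, 4, 4, 19): truth gives 0; no alternative beats it.
Others bid (4, 4, 4, 30): truth gives 0; no alternative beats it.
(Checking all 625 profiles: 1 has a profitable deviation, 624 do not.)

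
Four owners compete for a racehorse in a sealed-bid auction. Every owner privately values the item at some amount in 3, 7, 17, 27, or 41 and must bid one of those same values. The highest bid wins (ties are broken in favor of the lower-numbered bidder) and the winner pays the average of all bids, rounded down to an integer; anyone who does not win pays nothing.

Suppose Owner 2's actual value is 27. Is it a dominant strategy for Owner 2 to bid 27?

No

Consider the case where Owner 1 bids 3, Owner 3 bids 3 and Owner 4 bids 3.
Truthful bid 27: wins, pays 9, utility 27 - 9 = 18.
Bid 7 instead: wins, pays 4, utility 27 - 4 = 23.
Since 23 > 18, bidding 7 is strictly better here, so truthful bidding is not dominant.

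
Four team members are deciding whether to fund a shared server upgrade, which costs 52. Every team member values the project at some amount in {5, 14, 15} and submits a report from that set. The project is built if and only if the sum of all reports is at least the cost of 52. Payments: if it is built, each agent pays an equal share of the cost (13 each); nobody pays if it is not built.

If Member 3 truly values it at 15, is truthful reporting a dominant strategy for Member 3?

Yes

Check each profile of the others' reports and compare truth against every alternative report.
Others report (14, 14, 14): truth gives 2, best alternative gives 2.
Others report (14, 14, 15): truth gives 2, best alternative gives 2.
Others report (14, 15, 14): truth gives 2, best alternative gives 2.
Others report (14, 15, 15): truth gives 2, best alternative gives 2.
Others report (15, 14, 14): truth gives 2, best alternative gives 2.
Others report (15, 14, 15): truth gives 2, best alternative gives 2.
(Remaining 21 profiles checked similarly; truth is weakly best in each.)
In every case the truthful report is at least as good as any alternative, so it is a dominant strategy.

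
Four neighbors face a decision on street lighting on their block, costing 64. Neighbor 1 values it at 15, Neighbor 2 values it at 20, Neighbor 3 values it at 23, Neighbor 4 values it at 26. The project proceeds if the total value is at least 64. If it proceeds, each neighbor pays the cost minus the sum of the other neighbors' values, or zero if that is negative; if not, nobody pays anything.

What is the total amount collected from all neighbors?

9

Total value 84 ≥ cost 64, so it is built.
Neighbor 1: others sum to 69; max(0, 64 - 69) = 0.
Neighbor 2: others sum to 64; max(0, 64 - 64) = 0.
Neighbor 3: others sum to 61; max(0, 64 - 61) = 3.
Neighbor 4: others sum to 58; max(0, 64 - 58) = 6.
Total collected = 0 + 0 + 3 + 6 = 9.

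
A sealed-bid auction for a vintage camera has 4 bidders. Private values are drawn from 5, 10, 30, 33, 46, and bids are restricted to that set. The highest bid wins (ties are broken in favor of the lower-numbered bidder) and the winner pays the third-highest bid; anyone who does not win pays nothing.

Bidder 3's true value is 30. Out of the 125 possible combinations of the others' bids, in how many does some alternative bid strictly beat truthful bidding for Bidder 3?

24

Others bid (5, 5, 33): truth gives 0; bid 33 gives 25 > 0. Violating.
Others bid (5, 5, 46): truth gives 0; bid 46 gives 25 > 0. Violating.
Others bid (5, 10, 33): truth gives 0; bid 33 gives 20 > 0. Violating.
Others bid (5, 10, 46): truth gives 0; bid 46 gives 20 > 0. Violating.
Others bid (5, 5, 5): truth gives 25; no alternative beats it.
Others bid (5, 5, 10): truth gives 25; no alternative beats it.
(Checking all 125 profiles: 24 have a profitable deviation, 101 do not.)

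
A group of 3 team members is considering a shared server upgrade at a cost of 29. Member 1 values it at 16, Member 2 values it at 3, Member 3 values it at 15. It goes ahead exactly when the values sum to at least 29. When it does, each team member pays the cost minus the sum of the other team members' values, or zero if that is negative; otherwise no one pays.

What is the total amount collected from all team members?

21

Total value 34 ≥ cost 29, so it is built.
Member 1: others sum to 18; max(0, 29 - 18) = 11.
Member 2: others sum to 31; max(0, 29 - 31) = 0.
Member 3: others sum to 19; max(0, 29 - 19) = 10.
Total collected = 11 + 0 + 10 = 21.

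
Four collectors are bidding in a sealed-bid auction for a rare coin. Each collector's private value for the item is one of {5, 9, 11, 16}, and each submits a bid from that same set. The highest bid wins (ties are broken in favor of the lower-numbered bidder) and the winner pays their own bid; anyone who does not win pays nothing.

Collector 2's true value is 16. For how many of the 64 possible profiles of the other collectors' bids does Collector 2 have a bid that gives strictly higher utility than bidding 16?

Others bid (5, 5, 5): truth gives 0; bid 9 gives 7 > 0. Violating.
Others bid (5, 5, 9): truth gives 0; bid 9 gives 7 > 0. Violating.
Others bid (5, 5, 11): truth gives 0; bid 11 gives 5 > 0. Violating.
Others bid (5, 9, 5): truth gives 0; bid 9 gives 7 > 0. Violating.
Others bid (5, 5, 16): truth gives 0; no alternative beats it.
Others bid (5, 9, 16): truth gives 0; no alternative beats it.
(Checking all 64 profiles: 18 have a profitable deviation, 46 do not.)

18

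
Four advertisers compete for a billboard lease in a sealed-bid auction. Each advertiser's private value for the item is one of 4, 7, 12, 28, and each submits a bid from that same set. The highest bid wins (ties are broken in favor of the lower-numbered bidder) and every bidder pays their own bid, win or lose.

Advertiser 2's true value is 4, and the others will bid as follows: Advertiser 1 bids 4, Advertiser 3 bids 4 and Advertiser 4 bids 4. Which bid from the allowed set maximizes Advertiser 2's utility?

7

Bid 4: loses but pays 4, utility -4.
Bid 7: wins, pays 7, utility 4 - 7 = -3.
Bid 12: wins, pays 12, utility 4 - 12 = -8.
Bid 28: wins, pays 28, utility 4 - 28 = -24.
The best choice is 7 with utility -3.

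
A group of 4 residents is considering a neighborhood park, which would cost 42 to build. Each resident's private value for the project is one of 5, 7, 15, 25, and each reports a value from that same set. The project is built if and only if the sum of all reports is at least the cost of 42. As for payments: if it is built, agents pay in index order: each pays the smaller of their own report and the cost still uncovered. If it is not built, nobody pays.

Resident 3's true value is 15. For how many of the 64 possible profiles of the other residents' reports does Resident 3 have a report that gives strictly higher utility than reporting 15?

Others report (5, 5, 25): truth gives 0; report 7 gives 8 > 0. Violating.
Others report (5, 7, 25): truth gives 0; report 5 gives 10 > 0. Violating.
Others report (5, 15, 15): truth gives 0; report 7 gives 8 > 0. Violating.
Others report (5, 15, 25): truth gives 0; report 5 gives 10 > 0. Violating.
Others report (5, 5, 5): truth gives 0; no alternative beats it.
Others report (5, 5, 7): truth gives 0; no alternative beats it.
(Checking all 64 profiles: 32 have a profitable deviation, 32 do not.)

32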